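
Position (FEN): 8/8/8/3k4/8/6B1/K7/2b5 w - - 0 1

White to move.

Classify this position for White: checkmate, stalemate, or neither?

White to move; white king on a2.
In check: no.
Legal moves for White: Bb8, Bc7, Bd6, Be5, Bh4, Bf4, Bh2, Bf2, Be1, Kb3, Kb1, Ka1.
White has 12 legal moves and is not in check → neither.

neither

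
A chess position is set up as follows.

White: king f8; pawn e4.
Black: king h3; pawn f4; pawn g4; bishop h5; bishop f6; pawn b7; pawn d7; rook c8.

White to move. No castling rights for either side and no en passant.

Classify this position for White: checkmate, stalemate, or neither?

checkmate

White to move; white king on f8.
In check: yes, from the black rook on c8.
King squares — e7: attacked by Bf6; f7: attacked by Bh5; g7: attacked by Bf6; e8: attacked by Bh5; g8: attacked by Rc8.
Legal moves for White: none.
In check with no legal moves → checkmate.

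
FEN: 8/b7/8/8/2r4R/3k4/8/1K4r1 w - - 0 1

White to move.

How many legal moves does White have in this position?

White to move; king on b1.
In check: yes, from the black rook on g1.
Legal moves: Kb2, Ka2.
Count: 2.

2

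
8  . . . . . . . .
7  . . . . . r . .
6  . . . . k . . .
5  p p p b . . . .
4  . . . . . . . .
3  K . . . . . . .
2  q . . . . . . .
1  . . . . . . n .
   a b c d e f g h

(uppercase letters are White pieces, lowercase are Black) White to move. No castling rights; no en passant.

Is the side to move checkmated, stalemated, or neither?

White to move; white king on a3.
In check: yes, from the black queen on a2.
King squares — a2: attacked by Bd5; b2: attacked by Qa2; b3: attacked by Qa2; a4: attacked by Qa2; b4: attacked by Pa5.
Legal moves for White: none.
In check with no legal moves → checkmate.

checkmate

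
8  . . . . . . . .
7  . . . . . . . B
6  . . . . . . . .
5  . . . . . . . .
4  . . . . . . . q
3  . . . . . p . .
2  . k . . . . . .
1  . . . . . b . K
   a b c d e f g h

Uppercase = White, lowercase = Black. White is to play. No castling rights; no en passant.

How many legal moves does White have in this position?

1

White to move; king on h1.
In check: yes, from the black queen on h4.
Legal moves: Kg1.
Count: 1.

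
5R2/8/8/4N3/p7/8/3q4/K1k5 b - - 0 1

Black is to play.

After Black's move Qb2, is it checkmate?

yes

After Qb2: white king on a1; in check: yes, from the black queen on b2.
King squares — b1: attacked by Kc1; a2: attacked by Qb2; b2: attacked by Kc1.
White has no legal moves → checkmate.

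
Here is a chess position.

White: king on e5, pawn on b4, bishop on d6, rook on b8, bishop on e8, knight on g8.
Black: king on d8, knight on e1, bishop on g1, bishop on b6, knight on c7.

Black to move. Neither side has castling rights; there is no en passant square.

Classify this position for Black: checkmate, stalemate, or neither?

Black to move; black king on d8.
In check: yes, from the white rook on b8.
King squares — c7: own knight; d7: attacked by Be8; e7: attacked by Bd6; c8: attacked by Rb8; e8: attacked by Rb8.
Legal moves for Black: none.
In check with no legal moves → checkmate.

checkmate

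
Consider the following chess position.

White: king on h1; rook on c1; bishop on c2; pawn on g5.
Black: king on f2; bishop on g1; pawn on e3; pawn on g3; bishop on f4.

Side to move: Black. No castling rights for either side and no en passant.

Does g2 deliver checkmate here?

After g2: white king on h1; in check: yes, from the black pawn on g2.
King squares — g1: attacked by Kf2; g2: attacked by Kf2; h2: attacked by Bg1.
White has no legal moves → checkmate.

yes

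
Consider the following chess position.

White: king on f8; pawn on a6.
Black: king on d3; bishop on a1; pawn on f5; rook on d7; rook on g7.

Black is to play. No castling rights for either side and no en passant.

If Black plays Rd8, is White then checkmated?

After Rd8: white king on f8; in check: yes, from the black rook on d8.
King squares — e7: attacked by Rg7; f7: attacked by Rg7; g7: attacked by Ba1; e8: attacked by Rd8; g8: attacked by Rg7.
White has no legal moves → checkmate.

yes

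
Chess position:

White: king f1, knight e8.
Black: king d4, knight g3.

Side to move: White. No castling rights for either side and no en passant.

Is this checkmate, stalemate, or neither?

White to move; white king on f1.
In check: yes, from the black knight on g3.
King squares — e1: available; g1: available; e2: attacked by Ng3; f2: available; g2: available.
Legal moves for White: Kg2, Kf2, Kg1, Ke1.
White is in check but has 4 legal moves → neither.

neither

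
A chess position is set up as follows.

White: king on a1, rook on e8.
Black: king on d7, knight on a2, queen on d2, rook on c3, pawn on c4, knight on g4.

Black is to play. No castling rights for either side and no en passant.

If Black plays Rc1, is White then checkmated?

yes

After Rc1: white king on a1; in check: yes, from the black rook on c1.
King squares — b1: attacked by Rc1; a2: attacked by Qd2; b2: attacked by Qd2.
White has no legal moves → checkmate.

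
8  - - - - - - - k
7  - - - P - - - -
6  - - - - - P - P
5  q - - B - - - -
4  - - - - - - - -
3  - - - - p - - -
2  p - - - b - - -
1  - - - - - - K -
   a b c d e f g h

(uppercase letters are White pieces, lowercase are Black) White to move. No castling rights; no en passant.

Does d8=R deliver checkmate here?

After d8=R: black king on h8; in check: yes, from the white rook on d8.
Black has 2 legal replies: Kh7, Qxd8.
In check but a legal move exists → not checkmate.

no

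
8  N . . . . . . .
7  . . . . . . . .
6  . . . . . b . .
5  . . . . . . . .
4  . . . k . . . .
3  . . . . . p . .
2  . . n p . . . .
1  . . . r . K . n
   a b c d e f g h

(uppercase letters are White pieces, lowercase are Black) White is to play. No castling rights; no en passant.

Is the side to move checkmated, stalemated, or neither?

checkmate

White to move; white king on f1.
In check: yes, from the black rook on d1.
King squares — e1: attacked by Rd1; g1: attacked by Rd1; e2: attacked by Pf3; f2: attacked by Nh1; g2: attacked by Pf3.
Legal moves for White: none.
In check with no legal moves → checkmate.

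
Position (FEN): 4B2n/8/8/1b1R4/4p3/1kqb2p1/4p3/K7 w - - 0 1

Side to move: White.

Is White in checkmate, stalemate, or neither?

White to move; white king on a1.
In check: yes, from the black queen on c3.
King squares — b1: attacked by Bd3; a2: attacked by Kb3; b2: attacked by Kb3.
Legal moves for White: none.
In check with no legal moves → checkmate.

checkmate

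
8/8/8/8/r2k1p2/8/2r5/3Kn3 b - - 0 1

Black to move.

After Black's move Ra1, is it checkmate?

yes

After Ra1: white king on d1; in check: yes, from the black rook on a1.
King squares — c1: attacked by Ra1; e1: attacked by Ra1; c2: attacked by Ne1; d2: attacked by Rc2; e2: attacked by Rc2.
White has no legal moves → checkmate.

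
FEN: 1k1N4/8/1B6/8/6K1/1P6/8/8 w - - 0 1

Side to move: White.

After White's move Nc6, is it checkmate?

After Nc6: black king on b8; in check: yes, from the white knight on c6.
Black has 3 legal replies: Kc8, Ka8, Kb7.
In check but a legal move exists → not checkmate.

no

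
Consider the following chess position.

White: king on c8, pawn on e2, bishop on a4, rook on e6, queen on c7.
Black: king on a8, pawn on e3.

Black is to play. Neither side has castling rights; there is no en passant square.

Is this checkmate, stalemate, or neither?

Black to move; black king on a8.
In check: no.
King squares — a7: attacked by Qc7; b7: attacked by Qc7; b8: attacked by Qc7.
Legal moves for Black: none.
Not in check and no legal moves → stalemate.

stalemate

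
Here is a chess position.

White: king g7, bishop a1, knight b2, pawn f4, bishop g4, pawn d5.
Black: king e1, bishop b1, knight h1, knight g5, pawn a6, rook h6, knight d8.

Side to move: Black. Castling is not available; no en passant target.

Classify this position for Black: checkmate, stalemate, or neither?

Black to move; black king on e1.
In check: no.
Legal moves for Black include: Ndf7, Nb7, Nde6+, Nc6, Rh8, Rh7+, Rg6+, Rf6, Re6, Rd6, Rc6, Rb6, Rh5, Rh4, Rh3, Rh2, Nh7, Ngf7, ... (list truncated; more exist).
Black has legal moves and is not in check → neither.

neither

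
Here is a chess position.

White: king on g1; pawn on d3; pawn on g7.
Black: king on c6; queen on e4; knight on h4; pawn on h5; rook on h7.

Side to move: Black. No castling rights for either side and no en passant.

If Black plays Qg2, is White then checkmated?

After Qg2: white king on g1; in check: yes, from the black queen on g2.
King squares — f1: attacked by Qg2; h1: attacked by Qg2; f2: attacked by Qg2; g2: attacked by Nh4; h2: attacked by Qg2.
White has no legal moves → checkmate.

yes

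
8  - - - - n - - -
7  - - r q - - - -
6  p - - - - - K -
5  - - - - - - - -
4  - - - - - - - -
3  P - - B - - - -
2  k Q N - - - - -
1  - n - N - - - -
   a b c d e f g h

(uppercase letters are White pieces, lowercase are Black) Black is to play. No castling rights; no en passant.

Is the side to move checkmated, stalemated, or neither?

Black to move; black king on a2.
In check: yes, from the white queen on b2.
King squares — a1: attacked by Qb2; b1: own knight; b2: attacked by Nd1; a3: attacked by Qb2; b3: attacked by Qb2.
Legal moves for Black: none.
In check with no legal moves → checkmate.

checkmate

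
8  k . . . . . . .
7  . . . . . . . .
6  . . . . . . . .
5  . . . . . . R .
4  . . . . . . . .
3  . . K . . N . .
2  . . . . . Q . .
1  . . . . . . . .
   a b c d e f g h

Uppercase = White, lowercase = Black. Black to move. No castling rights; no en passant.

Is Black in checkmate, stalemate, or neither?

Black to move; black king on a8.
In check: no.
Legal moves for Black: Kb8, Kb7.
Black has 2 legal moves and is not in check → neither.

neither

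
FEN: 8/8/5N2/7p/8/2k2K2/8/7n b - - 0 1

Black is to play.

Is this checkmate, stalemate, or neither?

neither

Black to move; black king on c3.
In check: no.
Legal moves for Black: Kd4, Kc4, Kb4, Kd3, Kb3, Kd2, Kc2, Kb2, Ng3, Nf2, h4.
Black has 11 legal moves and is not in check → neither.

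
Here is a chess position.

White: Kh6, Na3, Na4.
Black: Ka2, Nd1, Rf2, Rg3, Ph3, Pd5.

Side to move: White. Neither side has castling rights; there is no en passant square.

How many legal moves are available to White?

White to move; king on h6.
In check: no.
Legal moves: Kh7, Kh5, Nb6, Nc5, Nc3+, Nb2, Nb5, Nc4, Nc2, Nb1.
Count: 10.

10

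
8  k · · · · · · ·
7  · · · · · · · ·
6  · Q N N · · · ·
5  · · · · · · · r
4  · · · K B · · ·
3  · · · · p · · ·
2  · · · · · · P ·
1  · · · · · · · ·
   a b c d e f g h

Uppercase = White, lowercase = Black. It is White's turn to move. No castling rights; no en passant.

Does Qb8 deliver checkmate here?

After Qb8: black king on a8; in check: yes, from the white queen on b8.
King squares — a7: attacked by Nc6; b7: attacked by Nd6; b8: attacked by Nc6.
Black has no legal moves → checkmate.

yes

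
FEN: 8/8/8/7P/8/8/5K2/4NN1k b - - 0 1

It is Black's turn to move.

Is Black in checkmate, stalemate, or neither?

Black to move; black king on h1.
In check: no.
King squares — g1: attacked by Kf2; g2: attacked by Ne1; h2: attacked by Nf1.
Legal moves for Black: none.
Not in check and no legal moves → stalemate.

stalemate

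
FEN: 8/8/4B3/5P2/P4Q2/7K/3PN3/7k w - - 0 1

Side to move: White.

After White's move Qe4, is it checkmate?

After Qe4: black king on h1; in check: yes, from the white queen on e4.
King squares — g1: attacked by Ne2; g2: attacked by Kh3; h2: attacked by Kh3.
Black has no legal moves → checkmate.

yes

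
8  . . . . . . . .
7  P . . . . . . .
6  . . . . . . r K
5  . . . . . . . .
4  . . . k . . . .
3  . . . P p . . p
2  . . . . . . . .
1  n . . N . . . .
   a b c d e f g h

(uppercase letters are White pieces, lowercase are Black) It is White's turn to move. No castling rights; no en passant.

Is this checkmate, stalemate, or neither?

neither

White to move; white king on h6.
In check: yes, from the black rook on g6.
Legal moves for White: Kh7, Kxg6, Kh5.
White is in check but has 3 legal moves → neither.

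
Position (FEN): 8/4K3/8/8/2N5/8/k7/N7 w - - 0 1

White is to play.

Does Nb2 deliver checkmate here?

no

After Nb2: black king on a2; in check: no.
Black is not in check, so this cannot be checkmate.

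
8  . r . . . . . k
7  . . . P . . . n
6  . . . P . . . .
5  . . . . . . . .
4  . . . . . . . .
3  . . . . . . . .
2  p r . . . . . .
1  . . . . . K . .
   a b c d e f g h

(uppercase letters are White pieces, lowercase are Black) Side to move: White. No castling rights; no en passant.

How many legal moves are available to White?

6

White to move; king on f1.
In check: no.
Legal moves: Kg1, Ke1, d8=Q+, d8=R+, d8=B, d8=N.
Count: 6.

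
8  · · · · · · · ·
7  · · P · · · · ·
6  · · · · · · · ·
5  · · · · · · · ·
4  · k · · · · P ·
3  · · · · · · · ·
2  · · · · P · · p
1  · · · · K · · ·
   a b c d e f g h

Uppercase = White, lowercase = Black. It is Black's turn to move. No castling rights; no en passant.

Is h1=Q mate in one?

no

After h1=Q: white king on e1; in check: yes, from the black queen on h1.
White has 2 legal replies: Kf2, Kd2.
In check but a legal move exists → not checkmate.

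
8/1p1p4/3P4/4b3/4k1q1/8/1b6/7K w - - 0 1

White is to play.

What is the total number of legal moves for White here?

White to move; king on h1.
In check: no.
Legal moves: none.
Count: 0.

0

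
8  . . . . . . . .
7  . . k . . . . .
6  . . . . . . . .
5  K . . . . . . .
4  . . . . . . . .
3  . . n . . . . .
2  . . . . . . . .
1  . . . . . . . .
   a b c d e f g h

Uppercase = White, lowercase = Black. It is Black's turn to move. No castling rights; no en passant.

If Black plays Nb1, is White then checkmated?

After Nb1: white king on a5; in check: no.
White is not in check, so this cannot be checkmate.

no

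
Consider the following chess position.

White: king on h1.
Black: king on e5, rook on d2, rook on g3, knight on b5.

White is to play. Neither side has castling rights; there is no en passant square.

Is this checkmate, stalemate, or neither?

White to move; white king on h1.
In check: no.
King squares — g1: attacked by Rg3; g2: attacked by Rd2; h2: attacked by Rd2.
Legal moves for White: none.
Not in check and no legal moves → stalemate.

stalemate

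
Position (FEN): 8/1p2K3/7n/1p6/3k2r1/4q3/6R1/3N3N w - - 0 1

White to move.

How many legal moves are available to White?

6

White to move; king on e7.
In check: yes, from the black queen on e3.
Legal moves: Kf8, Kd8, Kd7, Kf6, Kd6, Nxe3.
Count: 6.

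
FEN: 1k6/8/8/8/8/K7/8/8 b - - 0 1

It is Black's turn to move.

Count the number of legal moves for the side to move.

Black to move; king on b8.
In check: no.
Legal moves: Kc8, Ka8, Kc7, Kb7, Ka7.
Count: 5.

5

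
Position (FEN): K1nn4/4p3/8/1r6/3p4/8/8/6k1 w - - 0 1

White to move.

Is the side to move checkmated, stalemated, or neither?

stalemate

White to move; white king on a8.
In check: no.
King squares — a7: attacked by Nc8; b7: attacked by Rb5; b8: attacked by Rb5.
Legal moves for White: none.
Not in check and no legal moves → stalemate.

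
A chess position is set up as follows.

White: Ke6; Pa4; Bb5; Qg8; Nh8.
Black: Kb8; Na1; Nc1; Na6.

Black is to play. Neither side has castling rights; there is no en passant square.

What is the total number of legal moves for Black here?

3

Black to move; king on b8.
In check: yes, from the white queen on g8.
Legal moves: Kc7, Kb7, Ka7.
Count: 3.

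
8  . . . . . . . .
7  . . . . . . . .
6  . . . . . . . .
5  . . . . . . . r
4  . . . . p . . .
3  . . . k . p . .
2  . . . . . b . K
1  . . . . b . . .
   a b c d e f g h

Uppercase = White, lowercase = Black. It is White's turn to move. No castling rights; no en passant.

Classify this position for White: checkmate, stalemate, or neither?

checkmate

White to move; white king on h2.
In check: yes, from the black rook on h5.
King squares — g1: attacked by Bf2; h1: attacked by Rh5; g2: attacked by Pf3; g3: attacked by Bf2; h3: attacked by Rh5.
Legal moves for White: none.
In check with no legal moves → checkmate.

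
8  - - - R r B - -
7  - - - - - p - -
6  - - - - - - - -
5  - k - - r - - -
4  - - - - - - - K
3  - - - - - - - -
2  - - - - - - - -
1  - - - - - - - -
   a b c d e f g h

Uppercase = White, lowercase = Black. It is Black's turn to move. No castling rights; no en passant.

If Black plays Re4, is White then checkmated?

After Re4: white king on h4; in check: yes, from the black rook on e4.
White has 4 legal replies: Kh5, Kg5, Kh3, Kg3.
In check but a legal move exists → not checkmate.

no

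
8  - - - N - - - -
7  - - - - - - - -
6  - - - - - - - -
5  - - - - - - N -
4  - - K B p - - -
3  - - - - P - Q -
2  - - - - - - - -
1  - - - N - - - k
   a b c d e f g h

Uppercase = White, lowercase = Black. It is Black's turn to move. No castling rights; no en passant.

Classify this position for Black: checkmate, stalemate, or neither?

Black to move; black king on h1.
In check: no.
King squares — g1: attacked by Qg3; g2: attacked by Qg3; h2: attacked by Qg3.
Legal moves for Black: none.
Not in check and no legal moves → stalemate.

stalemate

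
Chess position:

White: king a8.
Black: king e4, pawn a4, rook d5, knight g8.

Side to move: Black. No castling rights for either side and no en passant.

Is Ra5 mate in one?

no

After Ra5: white king on a8; in check: yes, from the black rook on a5.
White has 2 legal replies: Kb8, Kb7.
In check but a legal move exists → not checkmate.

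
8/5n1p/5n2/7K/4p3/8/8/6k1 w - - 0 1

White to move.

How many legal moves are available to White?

White to move; king on h5.
In check: yes, from the black knight on f6.
Legal moves: Kh4.
Count: 1.

1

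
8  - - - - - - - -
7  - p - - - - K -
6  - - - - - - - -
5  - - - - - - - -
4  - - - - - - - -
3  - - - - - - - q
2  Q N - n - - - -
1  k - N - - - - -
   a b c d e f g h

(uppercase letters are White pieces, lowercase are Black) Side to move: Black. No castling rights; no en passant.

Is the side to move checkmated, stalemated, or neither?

checkmate

Black to move; black king on a1.
In check: yes, from the white queen on a2.
King squares — b1: attacked by Qa2; a2: attacked by Nc1; b2: attacked by Qa2.
Legal moves for Black: none.
In check with no legal moves → checkmate.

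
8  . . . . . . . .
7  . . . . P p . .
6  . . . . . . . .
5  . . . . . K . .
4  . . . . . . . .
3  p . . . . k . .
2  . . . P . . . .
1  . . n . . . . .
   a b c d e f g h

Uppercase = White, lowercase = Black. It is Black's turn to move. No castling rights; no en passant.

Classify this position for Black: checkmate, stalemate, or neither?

neither

Black to move; black king on f3.
In check: no.
Legal moves for Black: Kg3, Kg2, Kf2, Ke2, Nd3, Nb3, Ne2, Na2, f6, a2.
Black has 10 legal moves and is not in check → neither.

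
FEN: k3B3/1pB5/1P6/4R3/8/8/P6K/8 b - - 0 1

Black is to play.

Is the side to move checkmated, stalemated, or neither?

Black to move; black king on a8.
In check: no.
King squares — a7: attacked by Pb6; b7: own pawn; b8: attacked by Bc7.
Legal moves for Black: none.
Not in check and no legal moves → stalemate.

stalemate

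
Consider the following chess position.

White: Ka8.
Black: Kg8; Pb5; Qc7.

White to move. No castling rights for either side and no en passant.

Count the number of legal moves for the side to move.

0

White to move; king on a8.
In check: no.
Legal moves: none.
Count: 0.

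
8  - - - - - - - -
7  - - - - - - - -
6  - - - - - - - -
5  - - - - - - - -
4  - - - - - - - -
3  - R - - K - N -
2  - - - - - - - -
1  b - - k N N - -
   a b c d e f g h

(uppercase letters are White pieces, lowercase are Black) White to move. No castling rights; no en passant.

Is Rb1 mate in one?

yes

After Rb1: black king on d1; in check: yes, from the white rook on b1.
King squares — c1: attacked by Rb1; e1: attacked by Rb1; c2: attacked by Ne1; d2: attacked by Nf1; e2: attacked by Ke3.
Black has no legal moves → checkmate.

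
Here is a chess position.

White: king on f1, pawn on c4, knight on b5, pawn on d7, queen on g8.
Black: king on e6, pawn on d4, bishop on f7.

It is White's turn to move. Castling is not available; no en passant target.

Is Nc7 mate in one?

no

After Nc7: black king on e6; in check: yes, from the white knight on c7.
Black has 6 legal replies: Ke7, Kxd7, Kf6, Kd6, Kf5, Ke5.
In check but a legal move exists → not checkmate.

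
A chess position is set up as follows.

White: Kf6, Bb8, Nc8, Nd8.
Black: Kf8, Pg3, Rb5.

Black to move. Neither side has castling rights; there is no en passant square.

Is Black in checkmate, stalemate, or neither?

Black to move; black king on f8.
In check: no.
Legal moves for Black: Kg8, Ke8, Rxb8, Rb7, Rb6+, Rh5, Rg5, Rf5+, Re5, Rd5, Rc5, Ra5, Rb4, Rb3, Rb2, Rb1, g2.
Black has 17 legal moves and is not in check → neither.

neither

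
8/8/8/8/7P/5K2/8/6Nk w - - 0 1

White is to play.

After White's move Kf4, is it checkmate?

no

After Kf4: black king on h1; in check: no.
Black is not in check, so this cannot be checkmate.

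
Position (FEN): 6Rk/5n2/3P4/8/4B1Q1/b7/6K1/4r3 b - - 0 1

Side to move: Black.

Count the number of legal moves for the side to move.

Black to move; king on h8.
In check: yes, from the white rook on g8.
Legal moves: none.
Count: 0.

0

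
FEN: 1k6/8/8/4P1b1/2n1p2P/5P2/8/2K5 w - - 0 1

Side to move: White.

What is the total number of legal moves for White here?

White to move; king on c1.
In check: yes, from the black bishop on g5.
Legal moves: Kc2, Kd1, Kb1, hxg5, f4.
Count: 5.

5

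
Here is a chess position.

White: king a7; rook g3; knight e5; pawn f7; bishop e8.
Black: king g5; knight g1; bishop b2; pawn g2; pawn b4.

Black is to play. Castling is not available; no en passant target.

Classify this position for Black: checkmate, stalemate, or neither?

Black to move; black king on g5.
In check: yes, from the white rook on g3.
King squares — f4: available; g4: attacked by Rg3; h4: available; f5: available; h5: available; f6: available; g6: attacked by Rg3; h6: available.
Legal moves for Black: Kh6, Kf6, Kh5, Kf5, Kh4, Kf4.
Black is in check but has 6 legal moves → neither.

neither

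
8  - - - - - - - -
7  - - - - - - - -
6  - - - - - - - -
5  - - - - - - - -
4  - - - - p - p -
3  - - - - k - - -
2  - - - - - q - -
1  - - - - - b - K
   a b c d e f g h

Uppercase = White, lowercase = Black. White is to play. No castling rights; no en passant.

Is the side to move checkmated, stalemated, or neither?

White to move; white king on h1.
In check: no.
King squares — g1: attacked by Qf2; g2: attacked by Bf1; h2: attacked by Qf2.
Legal moves for White: none.
Not in check and no legal moves → stalemate.

stalemate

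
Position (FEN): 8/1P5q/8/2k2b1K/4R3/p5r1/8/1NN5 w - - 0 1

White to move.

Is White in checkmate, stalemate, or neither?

checkmate

White to move; white king on h5.
In check: yes, from the black queen on h7.
King squares — g4: attacked by Rg3; h4: attacked by Qh7; g5: attacked by Rg3; g6: attacked by Rg3; h6: attacked by Qh7.
Legal moves for White: none.
In check with no legal moves → checkmate.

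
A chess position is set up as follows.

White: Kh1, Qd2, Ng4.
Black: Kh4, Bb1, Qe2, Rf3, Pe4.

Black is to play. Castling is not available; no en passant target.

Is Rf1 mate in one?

yes

After Rf1: white king on h1; in check: yes, from the black rook on f1.
King squares — g1: attacked by Rf1; g2: attacked by Qe2; h2: attacked by Qe2.
White has no legal moves → checkmate.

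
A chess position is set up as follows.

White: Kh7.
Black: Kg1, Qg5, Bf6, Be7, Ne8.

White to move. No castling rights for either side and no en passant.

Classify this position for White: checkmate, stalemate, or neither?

White to move; white king on h7.
In check: no.
King squares — g6: attacked by Qg5; h6: attacked by Qg5; g7: attacked by Qg5; g8: attacked by Qg5; h8: attacked by Bf6.
Legal moves for White: none.
Not in check and no legal moves → stalemate.

stalemate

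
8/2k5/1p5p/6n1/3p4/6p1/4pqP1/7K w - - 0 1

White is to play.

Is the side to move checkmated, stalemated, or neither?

stalemate

White to move; white king on h1.
In check: no.
King squares — g1: attacked by Qf2; g2: own pawn; h2: attacked by Pg3.
Legal moves for White: none.
Not in check and no legal moves → stalemate.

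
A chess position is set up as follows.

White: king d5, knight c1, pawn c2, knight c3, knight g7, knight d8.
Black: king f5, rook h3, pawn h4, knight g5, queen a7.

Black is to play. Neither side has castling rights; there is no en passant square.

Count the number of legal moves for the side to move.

Black to move; king on f5.
In check: yes, from the white knight on g7.
Legal moves: Kg6, Kf6, Kg4, Kf4, Qxg7.
Count: 5.

5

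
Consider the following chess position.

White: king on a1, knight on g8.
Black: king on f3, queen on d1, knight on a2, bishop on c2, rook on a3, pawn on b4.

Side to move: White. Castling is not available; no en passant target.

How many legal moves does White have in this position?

White to move; king on a1.
In check: yes, from the black queen on d1.
Legal moves: Kb2.
Count: 1.

1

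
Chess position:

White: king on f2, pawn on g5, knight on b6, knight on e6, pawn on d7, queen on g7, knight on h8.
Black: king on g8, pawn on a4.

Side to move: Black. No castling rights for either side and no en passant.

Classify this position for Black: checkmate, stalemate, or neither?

checkmate

Black to move; black king on g8.
In check: yes, from the white queen on g7.
King squares — f7: attacked by Qg7; g7: attacked by Ne6; h7: attacked by Qg7; f8: attacked by Ne6; h8: attacked by Qg7.
Legal moves for Black: none.
In check with no legal moves → checkmate.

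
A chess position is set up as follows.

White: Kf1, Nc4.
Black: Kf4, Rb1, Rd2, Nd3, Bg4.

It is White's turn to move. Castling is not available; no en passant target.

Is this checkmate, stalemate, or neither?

checkmate

White to move; white king on f1.
In check: yes, from the black rook on b1.
King squares — e1: attacked by Rb1; g1: attacked by Rb1; e2: attacked by Rd2; f2: attacked by Rd2; g2: attacked by Rd2.
Legal moves for White: none.
In check with no legal moves → checkmate.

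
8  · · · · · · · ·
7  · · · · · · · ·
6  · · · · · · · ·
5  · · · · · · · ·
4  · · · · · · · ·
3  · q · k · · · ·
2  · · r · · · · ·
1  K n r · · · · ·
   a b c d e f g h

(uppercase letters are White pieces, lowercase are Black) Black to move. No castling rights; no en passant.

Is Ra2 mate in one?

After Ra2: white king on a1; in check: yes, from the black rook on a2.
King squares — b1: attacked by Rc1; a2: attacked by Qb3; b2: attacked by Ra2.
White has no legal moves → checkmate.

yes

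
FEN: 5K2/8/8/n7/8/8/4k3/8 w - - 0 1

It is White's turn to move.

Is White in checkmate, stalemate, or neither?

White to move; white king on f8.
In check: no.
Legal moves for White: Kg8, Ke8, Kg7, Kf7, Ke7.
White has 5 legal moves and is not in check → neither.

neither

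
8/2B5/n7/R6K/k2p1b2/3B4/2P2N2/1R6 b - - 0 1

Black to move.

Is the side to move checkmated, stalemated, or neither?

checkmate

Black to move; black king on a4.
In check: yes, from the white rook on a5.
King squares — a3: attacked by Ra5; b3: attacked by Rb1; b4: attacked by Rb1; a5: attacked by Bc7; b5: attacked by Rb1.
Legal moves for Black: none.
In check with no legal moves → checkmate.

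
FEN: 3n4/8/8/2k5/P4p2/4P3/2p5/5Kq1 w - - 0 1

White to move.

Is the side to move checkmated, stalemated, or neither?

neither

White to move; white king on f1.
In check: yes, from the black queen on g1.
King squares — e1: attacked by Qg1; g1: available; e2: available; f2: attacked by Qg1; g2: attacked by Qg1.
Legal moves for White: Ke2, Kxg1.
White is in check but has 2 legal moves → neither.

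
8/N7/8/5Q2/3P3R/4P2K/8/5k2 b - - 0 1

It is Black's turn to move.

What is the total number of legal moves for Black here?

Black to move; king on f1.
In check: yes, from the white queen on f5.
Legal moves: Ke2, Kg1, Ke1.
Count: 3.

3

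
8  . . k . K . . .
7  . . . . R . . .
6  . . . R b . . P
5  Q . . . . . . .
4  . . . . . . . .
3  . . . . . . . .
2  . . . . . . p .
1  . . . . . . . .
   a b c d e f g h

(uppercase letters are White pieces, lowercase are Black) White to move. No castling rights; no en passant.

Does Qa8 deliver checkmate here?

yes

After Qa8: black king on c8; in check: yes, from the white queen on a8.
King squares — b7: attacked by Re7; c7: attacked by Re7; d7: attacked by Rd6; b8: attacked by Qa8; d8: attacked by Rd6.
Black has no legal moves → checkmate.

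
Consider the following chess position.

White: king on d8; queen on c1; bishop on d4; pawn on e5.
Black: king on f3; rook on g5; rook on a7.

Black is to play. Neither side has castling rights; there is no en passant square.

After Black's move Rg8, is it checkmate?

yes

After Rg8: white king on d8; in check: yes, from the black rook on g8.
King squares — c7: attacked by Ra7; d7: attacked by Ra7; e7: attacked by Ra7; c8: attacked by Rg8; e8: attacked by Rg8.
White has no legal moves → checkmate.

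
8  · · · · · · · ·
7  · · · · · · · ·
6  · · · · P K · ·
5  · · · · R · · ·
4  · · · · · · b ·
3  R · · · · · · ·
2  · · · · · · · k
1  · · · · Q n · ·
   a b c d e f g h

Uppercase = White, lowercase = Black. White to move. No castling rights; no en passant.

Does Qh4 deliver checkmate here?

After Qh4: black king on h2; in check: yes, from the white queen on h4.
Black has 3 legal replies: Kg2, Kg1, Bh3.
In check but a legal move exists → not checkmate.

no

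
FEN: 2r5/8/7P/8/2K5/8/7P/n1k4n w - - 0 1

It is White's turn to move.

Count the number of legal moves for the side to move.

5

White to move; king on c4.
In check: yes, from the black rook on c8.
Legal moves: Kd5, Kb5, Kd4, Kb4, Kd3.
Count: 5.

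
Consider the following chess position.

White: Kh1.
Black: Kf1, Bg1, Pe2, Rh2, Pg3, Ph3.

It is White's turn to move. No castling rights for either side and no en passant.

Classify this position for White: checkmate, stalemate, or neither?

White to move; white king on h1.
In check: yes, from the black rook on h2.
King squares — g1: attacked by Kf1; g2: attacked by Kf1; h2: attacked by Bg1.
Legal moves for White: none.
In check with no legal moves → checkmate.

checkmate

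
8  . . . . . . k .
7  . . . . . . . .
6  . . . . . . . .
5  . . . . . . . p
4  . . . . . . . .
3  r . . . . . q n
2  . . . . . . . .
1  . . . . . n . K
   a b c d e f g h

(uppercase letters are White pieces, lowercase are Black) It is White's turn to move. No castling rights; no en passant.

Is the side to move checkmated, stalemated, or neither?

White to move; white king on h1.
In check: no.
King squares — g1: attacked by Qg3; g2: attacked by Qg3; h2: attacked by Nf1.
Legal moves for White: none.
Not in check and no legal moves → stalemate.

stalemate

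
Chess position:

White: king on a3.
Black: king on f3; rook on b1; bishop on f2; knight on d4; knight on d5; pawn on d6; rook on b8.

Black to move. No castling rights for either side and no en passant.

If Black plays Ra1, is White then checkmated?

After Ra1: white king on a3; in check: yes, from the black rook on a1.
King squares — a2: attacked by Ra1; b2: attacked by Rb8; b3: attacked by Nd4; a4: attacked by Ra1; b4: attacked by Nd5.
White has no legal moves → checkmate.

yes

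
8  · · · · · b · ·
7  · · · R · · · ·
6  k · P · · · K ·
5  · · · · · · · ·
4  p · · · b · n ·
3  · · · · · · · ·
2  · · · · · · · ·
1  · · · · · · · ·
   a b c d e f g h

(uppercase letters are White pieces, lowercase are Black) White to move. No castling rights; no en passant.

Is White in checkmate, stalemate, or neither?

White to move; white king on g6.
In check: yes, from the black bishop on e4.
King squares — f5: attacked by Be4; g5: available; h5: available; f6: attacked by Ng4; h6: attacked by Ng4; f7: available; g7: attacked by Bf8; h7: attacked by Be4.
Legal moves for White: Kf7, Kh5, Kg5.
White is in check but has 3 legal moves → neither.

neither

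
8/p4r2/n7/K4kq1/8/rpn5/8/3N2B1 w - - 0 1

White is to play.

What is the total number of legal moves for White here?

White to move; king on a5.
In check: yes, from the black rook on a3.
Legal moves: none.
Count: 0.

0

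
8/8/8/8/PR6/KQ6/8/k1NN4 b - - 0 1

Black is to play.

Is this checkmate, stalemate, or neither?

Black to move; black king on a1.
In check: no.
King squares — b1: attacked by Qb3; a2: attacked by Nc1; b2: attacked by Nd1.
Legal moves for Black: none.
Not in check and no legal moves → stalemate.

stalemate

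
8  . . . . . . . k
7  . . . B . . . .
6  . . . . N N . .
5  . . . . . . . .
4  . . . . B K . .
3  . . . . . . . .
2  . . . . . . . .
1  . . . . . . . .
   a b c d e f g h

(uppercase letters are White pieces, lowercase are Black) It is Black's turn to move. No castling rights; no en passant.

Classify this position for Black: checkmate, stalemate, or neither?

stalemate

Black to move; black king on h8.
In check: no.
King squares — g7: attacked by Ne6; h7: attacked by Be4; g8: attacked by Nf6.
Legal moves for Black: none.
Not in check and no legal moves → stalemate.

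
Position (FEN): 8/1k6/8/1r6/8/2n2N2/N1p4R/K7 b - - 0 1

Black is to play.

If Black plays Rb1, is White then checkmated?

yes

After Rb1: white king on a1; in check: yes, from the black rook on b1.
King squares — b1: attacked by Pc2; a2: own knight; b2: attacked by Rb1.
White has no legal moves → checkmate.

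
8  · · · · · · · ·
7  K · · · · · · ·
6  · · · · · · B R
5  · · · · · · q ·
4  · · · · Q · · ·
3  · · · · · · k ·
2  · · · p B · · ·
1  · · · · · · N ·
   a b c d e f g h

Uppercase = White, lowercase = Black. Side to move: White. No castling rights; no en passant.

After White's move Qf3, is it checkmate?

yes

After Qf3: black king on g3; in check: yes, from the white queen on f3.
King squares — f2: attacked by Qf3; g2: attacked by Qf3; h2: attacked by Rh6; f3: attacked by Ng1; h3: attacked by Ng1; f4: attacked by Qf3; g4: attacked by Qf3; h4: attacked by Rh6.
Black has no legal moves → checkmate.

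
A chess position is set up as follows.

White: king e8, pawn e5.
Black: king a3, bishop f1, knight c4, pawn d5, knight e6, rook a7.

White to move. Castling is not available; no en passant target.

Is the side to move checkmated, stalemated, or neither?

White to move; white king on e8.
In check: no.
King squares — d7: attacked by Ra7; e7: attacked by Ra7; f7: attacked by Ra7; d8: attacked by Ne6; f8: attacked by Ne6.
Legal moves for White: none.
Not in check and no legal moves → stalemate.

stalemate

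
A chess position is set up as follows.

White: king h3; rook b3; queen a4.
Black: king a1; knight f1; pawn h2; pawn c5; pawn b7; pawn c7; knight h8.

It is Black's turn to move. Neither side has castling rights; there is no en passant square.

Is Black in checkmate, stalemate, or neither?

checkmate

Black to move; black king on a1.
In check: yes, from the white queen on a4.
King squares — b1: attacked by Rb3; a2: attacked by Qa4; b2: attacked by Rb3.
Legal moves for Black: none.
In check with no legal moves → checkmate.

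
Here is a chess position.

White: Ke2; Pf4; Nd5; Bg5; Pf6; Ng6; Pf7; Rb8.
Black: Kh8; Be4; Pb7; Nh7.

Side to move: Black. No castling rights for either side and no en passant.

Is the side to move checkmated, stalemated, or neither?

checkmate

Black to move; black king on h8.
In check: yes, from the white knight on g6 and the white rook on b8.
King squares — g7: attacked by Pf6; h7: own knight; g8: attacked by Pf7.
Legal moves for Black: none.
In check with no legal moves → checkmate.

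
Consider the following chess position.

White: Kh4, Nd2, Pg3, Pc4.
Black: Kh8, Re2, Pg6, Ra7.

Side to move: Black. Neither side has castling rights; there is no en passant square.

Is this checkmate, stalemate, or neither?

Black to move; black king on h8.
In check: no.
Legal moves for Black include: Kg8, Kh7, Kg7, Ra8, Rh7+, Rg7, Rf7, Rae7, Rd7, Rc7, Rb7, Ra6, Ra5, Ra4, Ra3, Ra2, Ra1, Re8, ... (list truncated; more exist).
Black has legal moves and is not in check → neither.

neither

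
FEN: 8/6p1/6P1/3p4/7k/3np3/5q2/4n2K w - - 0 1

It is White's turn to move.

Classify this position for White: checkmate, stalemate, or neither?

White to move; white king on h1.
In check: no.
King squares — g1: attacked by Qf2; g2: attacked by Ne1; h2: attacked by Qf2.
Legal moves for White: none.
Not in check and no legal moves → stalemate.

stalemate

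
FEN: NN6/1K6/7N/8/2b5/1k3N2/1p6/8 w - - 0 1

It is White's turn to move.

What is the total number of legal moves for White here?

White to move; king on b7.
In check: no.
Legal moves: Nd7, Nc6, Na6, Nc7, Nb6, Kc8, Kc7, Ka7, Kc6, Kb6, Ng8, Nf7, Nf5, Ng4, Ng5, Ne5, Nh4, Nd4+, Nh2, Nd2+, Ng1, Ne1.
Count: 22.

22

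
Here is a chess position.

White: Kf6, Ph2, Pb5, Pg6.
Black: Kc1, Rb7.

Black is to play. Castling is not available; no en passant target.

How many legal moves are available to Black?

15

Black to move; king on c1.
In check: no.
Legal moves: Rb8, Rh7, Rg7, Rf7+, Re7, Rd7, Rc7, Ra7, Rb6+, Rxb5, Kd2, Kc2, Kb2, Kd1, Kb1.
Count: 15.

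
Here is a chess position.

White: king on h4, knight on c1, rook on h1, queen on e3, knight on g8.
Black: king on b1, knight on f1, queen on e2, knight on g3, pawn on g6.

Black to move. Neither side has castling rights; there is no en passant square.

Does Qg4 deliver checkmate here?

no

After Qg4: white king on h4; in check: yes, from the black queen on g4.
White has 1 legal reply: Kxg4.
In check but a legal move exists → not checkmate.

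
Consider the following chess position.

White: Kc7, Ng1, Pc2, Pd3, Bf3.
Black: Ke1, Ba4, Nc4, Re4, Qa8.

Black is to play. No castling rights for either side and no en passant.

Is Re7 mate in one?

yes

After Re7: white king on c7; in check: yes, from the black rook on e7.
King squares — b6: attacked by Nc4; c6: attacked by Ba4; d6: attacked by Nc4; b7: attacked by Re7; d7: attacked by Ba4; b8: attacked by Qa8; c8: attacked by Qa8; d8: attacked by Qa8.
White has no legal moves → checkmate.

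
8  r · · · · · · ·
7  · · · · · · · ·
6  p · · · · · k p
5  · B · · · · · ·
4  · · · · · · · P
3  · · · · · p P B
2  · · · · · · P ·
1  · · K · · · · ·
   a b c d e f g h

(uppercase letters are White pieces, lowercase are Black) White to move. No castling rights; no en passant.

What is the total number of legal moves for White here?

22

White to move; king on c1.
In check: no.
Legal moves: Be8+, Bbd7, Bc6, Bxa6, Bc4, Ba4, Bd3+, Be2, Bf1, Bc8, Bhd7, Be6, Bf5+, Bg4, Kd2, Kc2, Kb2, Kd1, Kb1, gxf3, h5+, g4.
Count: 22.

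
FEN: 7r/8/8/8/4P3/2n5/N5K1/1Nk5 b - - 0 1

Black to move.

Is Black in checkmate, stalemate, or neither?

neither

Black to move; black king on c1.
In check: yes, from the white knight on a2.
Legal moves for Black: Kc2, Kb2, Kd1, Kxb1, Nxa2.
Black is in check but has 5 legal moves → neither.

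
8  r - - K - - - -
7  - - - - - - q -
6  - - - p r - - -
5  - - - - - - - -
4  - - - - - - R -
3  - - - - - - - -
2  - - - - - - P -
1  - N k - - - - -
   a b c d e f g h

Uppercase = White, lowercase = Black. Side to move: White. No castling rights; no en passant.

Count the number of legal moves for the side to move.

White to move; king on d8.
In check: yes, from the black rook on a8.
Legal moves: none.
Count: 0.

0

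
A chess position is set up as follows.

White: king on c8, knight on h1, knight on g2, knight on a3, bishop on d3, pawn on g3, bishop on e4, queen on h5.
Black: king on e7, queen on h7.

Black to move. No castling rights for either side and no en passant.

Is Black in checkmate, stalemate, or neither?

Black to move; black king on e7.
In check: no.
Legal moves for Black: Qh8+, Qg8+, Qg7, Qf7, Qh6, Qg6, Qxh5, Qf5+, Qxe4, Kf8, Kf6, Ke6, Kd6.
Black has 13 legal moves and is not in check → neither.

neither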